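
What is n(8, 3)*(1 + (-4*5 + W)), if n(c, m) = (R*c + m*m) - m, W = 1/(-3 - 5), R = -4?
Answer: 1989/4 ≈ 497.25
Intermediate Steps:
W = -⅛ (W = 1/(-8) = -⅛ ≈ -0.12500)
n(c, m) = m² - m - 4*c (n(c, m) = (-4*c + m*m) - m = (-4*c + m²) - m = (m² - 4*c) - m = m² - m - 4*c)
n(8, 3)*(1 + (-4*5 + W)) = (3² - 1*3 - 4*8)*(1 + (-4*5 - ⅛)) = (9 - 3 - 32)*(1 + (-20 - ⅛)) = -26*(1 - 161/8) = -26*(-153/8) = 1989/4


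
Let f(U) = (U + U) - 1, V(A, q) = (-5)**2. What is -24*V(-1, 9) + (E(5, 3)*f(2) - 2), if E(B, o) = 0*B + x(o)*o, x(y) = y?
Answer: -575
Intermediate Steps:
V(A, q) = 25
f(U) = -1 + 2*U (f(U) = 2*U - 1 = -1 + 2*U)
E(B, o) = o**2 (E(B, o) = 0*B + o*o = 0 + o**2 = o**2)
-24*V(-1, 9) + (E(5, 3)*f(2) - 2) = -24*25 + (3**2*(-1 + 2*2) - 2) = -600 + (9*(-1 + 4) - 2) = -600 + (9*3 - 2) = -600 + (27 - 2) = -600 + 25 = -575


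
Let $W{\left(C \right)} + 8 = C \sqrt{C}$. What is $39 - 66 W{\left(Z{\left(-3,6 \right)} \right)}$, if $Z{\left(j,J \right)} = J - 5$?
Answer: $501$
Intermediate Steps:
$Z{\left(j,J \right)} = -5 + J$
$W{\left(C \right)} = -8 + C^{\frac{3}{2}}$ ($W{\left(C \right)} = -8 + C \sqrt{C} = -8 + C^{\frac{3}{2}}$)
$39 - 66 W{\left(Z{\left(-3,6 \right)} \right)} = 39 - 66 \left(-8 + \left(-5 + 6\right)^{\frac{3}{2}}\right) = 39 - 66 \left(-8 + 1^{\frac{3}{2}}\right) = 39 - 66 \left(-8 + 1\right) = 39 - -462 = 39 + 462 = 501$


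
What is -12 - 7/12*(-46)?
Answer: 89/6 ≈ 14.833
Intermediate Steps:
-12 - 7/12*(-46) = -12 + 161/6 = 89/6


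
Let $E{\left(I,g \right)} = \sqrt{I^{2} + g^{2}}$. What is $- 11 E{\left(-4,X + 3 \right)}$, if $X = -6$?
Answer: $-55$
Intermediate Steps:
$- 11 E{\left(-4,X + 3 \right)} = - 11 \sqrt{\left(-4\right)^{2} + \left(-6 + 3\right)^{2}} = - 11 \sqrt{16 + \left(-3\right)^{2}} = - 11 \sqrt{16 + 9} = - 11 \sqrt{25} = \left(-11\right) 5 = -55$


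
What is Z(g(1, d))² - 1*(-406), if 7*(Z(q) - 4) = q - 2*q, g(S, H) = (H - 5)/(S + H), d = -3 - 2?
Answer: 82177/196 ≈ 419.27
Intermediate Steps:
d = -5
g(S, H) = (-5 + H)/(H + S)
Z(q) = 4 - q/7 (Z(q) = 4 + (q - 2*q)/7 = 4 + (-q)/7 = 4 - q/7)
Z(g(1, d))² - 1*(-406) = (4 - (-5 - 5)/(7*(-5 + 1)))² - 1*(-406) = (4 - (-10)/(7*(-4)))² + 406 = (4 - (-1)*(-10)/28)² + 406 = (4 - ⅐*5/2)² + 406 = (4 - 5/14)² + 406 = (51/14)² + 406 = 2601/196 + 406 = 82177/196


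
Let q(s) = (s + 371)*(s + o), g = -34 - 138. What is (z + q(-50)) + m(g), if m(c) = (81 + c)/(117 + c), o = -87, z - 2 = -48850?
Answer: -5105284/55 ≈ -92823.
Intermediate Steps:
z = -48848 (z = 2 - 48850 = -48848)
g = -172
m(c) = (81 + c)/(117 + c)
q(s) = (-87 + s)*(371 + s) (q(s) = (s + 371)*(s - 87) = (371 + s)*(-87 + s) = (-87 + s)*(371 + s))
(z + q(-50)) + m(g) = (-48848 + (-32277 + (-50)² + 284*(-50))) + (81 - 172)/(117 - 172) = (-48848 + (-32277 + 2500 - 14200)) - 91/(-55) = (-48848 - 43977) - 1/55*(-91) = -92825 + 91/55 = -5105284/55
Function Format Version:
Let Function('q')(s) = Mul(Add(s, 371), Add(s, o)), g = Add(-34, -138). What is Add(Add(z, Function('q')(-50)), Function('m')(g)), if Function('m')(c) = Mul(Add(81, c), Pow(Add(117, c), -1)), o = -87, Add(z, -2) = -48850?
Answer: Rational(-5105284, 55) ≈ -92823.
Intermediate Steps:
z = -48848 (z = Add(2, -48850) = -48848)
g = -172
Function('m')(c) = Mul(Pow(Add(117, c), -1), Add(81, c))
Function('q')(s) = Mul(Add(-87, s), Add(371, s)) (Function('q')(s) = Mul(Add(s, 371), Add(s, -87)) = Mul(Add(371, s), Add(-87, s)) = Mul(Add(-87, s), Add(371, s)))
Add(Add(z, Function('q')(-50)), Function('m')(g)) = Add(Add(-48848, Add(-32277, Pow(-50, 2), Mul(284, -50))), Mul(Pow(Add(117, -172), -1), Add(81, -172))) = Add(Add(-48848, Add(-32277, 2500, -14200)), Mul(Pow(-55, -1), -91)) = Add(Add(-48848, -43977), Mul(Rational(-1, 55), -91)) = Add(-92825, Rational(91, 55)) = Rational(-5105284, 55)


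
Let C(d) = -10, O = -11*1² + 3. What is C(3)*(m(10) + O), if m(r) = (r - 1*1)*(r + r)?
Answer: -1720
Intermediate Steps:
O = -8 (O = -11*1 + 3 = -11 + 3 = -8)
m(r) = 2*r*(-1 + r) (m(r) = (r - 1)*(2*r) = (-1 + r)*(2*r) = 2*r*(-1 + r))
C(3)*(m(10) + O) = -10*(2*10*(-1 + 10) - 8) = -10*(2*10*9 - 8) = -10*(180 - 8) = -10*172 = -1720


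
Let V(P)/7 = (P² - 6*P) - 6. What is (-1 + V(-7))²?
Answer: 352836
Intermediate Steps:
V(P) = -42 - 42*P + 7*P² (V(P) = 7*((P² - 6*P) - 6) = 7*(-6 + P² - 6*P) = -42 - 42*P + 7*P²)
(-1 + V(-7))² = (-1 + (-42 - 42*(-7) + 7*(-7)²))² = (-1 + (-42 + 294 + 7*49))² = (-1 + (-42 + 294 + 343))² = (-1 + 595)² = 594² = 352836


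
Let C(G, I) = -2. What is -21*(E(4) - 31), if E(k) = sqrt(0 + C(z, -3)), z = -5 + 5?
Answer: 651 - 21*I*sqrt(2) ≈ 651.0 - 29.698*I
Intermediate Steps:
z = 0
E(k) = I*sqrt(2) (E(k) = sqrt(0 - 2) = sqrt(-2) = I*sqrt(2))
-21*(E(4) - 31) = -21*(I*sqrt(2) - 31) = -21*(-31 + I*sqrt(2)) = 651 - 21*I*sqrt(2)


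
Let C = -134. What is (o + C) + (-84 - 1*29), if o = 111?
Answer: -136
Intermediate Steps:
(o + C) + (-84 - 1*29) = (111 - 134) + (-84 - 1*29) = -23 + (-84 - 29) = -23 - 113 = -136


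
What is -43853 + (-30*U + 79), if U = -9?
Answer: -43504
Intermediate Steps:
-43853 + (-30*U + 79) = -43853 + (-30*(-9) + 79) = -43853 + (270 + 79) = -43853 + 349 = -43504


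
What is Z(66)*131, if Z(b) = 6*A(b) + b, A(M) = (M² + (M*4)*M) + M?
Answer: 17179602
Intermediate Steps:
A(M) = M + 5*M² (A(M) = (M² + (4*M)*M) + M = (M² + 4*M²) + M = 5*M² + M = M + 5*M²)
Z(b) = b + 6*b*(1 + 5*b) (Z(b) = 6*(b*(1 + 5*b)) + b = 6*b*(1 + 5*b) + b = b + 6*b*(1 + 5*b))
Z(66)*131 = (66*(7 + 30*66))*131 = (66*(7 + 1980))*131 = (66*1987)*131 = 131142*131 = 17179602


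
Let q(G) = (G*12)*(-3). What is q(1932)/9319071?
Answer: -1008/135059 ≈ -0.0074634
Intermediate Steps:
q(G) = -36*G (q(G) = (12*G)*(-3) = -36*G)
q(1932)/9319071 = -36*1932/9319071 = -69552*1/9319071 = -1008/135059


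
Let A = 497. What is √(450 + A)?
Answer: √947 ≈ 30.773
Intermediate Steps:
√(450 + A) = √(450 + 497) = √947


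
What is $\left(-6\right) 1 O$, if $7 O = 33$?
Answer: $- \frac{198}{7} \approx -28.286$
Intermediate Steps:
$O = \frac{33}{7}$ ($O = \frac{1}{7} \cdot 33 = \frac{33}{7} \approx 4.7143$)
$\left(-6\right) 1 O = \left(-6\right) 1 \cdot \frac{33}{7} = \left(-6\right) \frac{33}{7} = - \frac{198}{7}$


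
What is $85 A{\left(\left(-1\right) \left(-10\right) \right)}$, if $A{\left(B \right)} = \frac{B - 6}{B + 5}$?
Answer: $\frac{68}{3} \approx 22.667$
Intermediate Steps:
$A{\left(B \right)} = \frac{-6 + B}{5 + B}$ ($A{\left(B \right)} = \frac{B - 6}{5 + B} = \frac{-6 + B}{5 + B}$)
$85 A{\left(\left(-1\right) \left(-10\right) \right)} = 85 \frac{-6 - -10}{5 - -10} = 85 \frac{-6 + 10}{5 + 10} = 85 \cdot \frac{1}{15} \cdot 4 = 85 \cdot \frac{4}{15} = \frac{68}{3}$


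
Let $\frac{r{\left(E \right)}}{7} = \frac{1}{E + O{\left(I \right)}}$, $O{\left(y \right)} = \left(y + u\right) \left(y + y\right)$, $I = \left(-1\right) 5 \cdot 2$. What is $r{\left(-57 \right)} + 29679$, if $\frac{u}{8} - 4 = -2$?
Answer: $\frac{5253176}{177} \approx 29679.0$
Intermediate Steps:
$u = 16$ ($u = 32 + 8 \left(-2\right) = 32 - 16 = 16$)
$I = -10$ ($I = \left(-5\right) 2 = -10$)
$O{\left(y \right)} = 2 y \left(16 + y\right)$ ($O{\left(y \right)} = \left(y + 16\right) \left(y + y\right) = \left(16 + y\right) 2 y = 2 y \left(16 + y\right)$)
$r{\left(E \right)} = \frac{7}{-120 + E}$ ($r{\left(E \right)} = \frac{7}{E + 2 \left(-10\right) \left(16 - 10\right)} = \frac{7}{E + 2 \left(-10\right) 6} = \frac{7}{E - 120} = \frac{7}{-120 + E}$)
$r{\left(-57 \right)} + 29679 = \frac{7}{-120 - 57} + 29679 = \frac{7}{-177} + 29679 = 7 \left(- \frac{1}{177}\right) + 29679 = - \frac{7}{177} + 29679 = \frac{5253176}{177}$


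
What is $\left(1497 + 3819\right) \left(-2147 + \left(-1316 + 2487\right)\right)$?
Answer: $-5188416$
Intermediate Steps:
$\left(1497 + 3819\right) \left(-2147 + \left(-1316 + 2487\right)\right) = 5316 \left(-2147 + 1171\right) = 5316 \left(-976\right) = -5188416$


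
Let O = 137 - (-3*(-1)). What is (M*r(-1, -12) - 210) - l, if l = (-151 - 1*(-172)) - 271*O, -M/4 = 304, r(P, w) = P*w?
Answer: 21491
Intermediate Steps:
M = -1216 (M = -4*304 = -1216)
O = 134 (O = 137 - 3 = 134)
l = -36293 (l = (-151 - 1*(-172)) - 271*134 = (-151 + 172) - 36314 = 21 - 36314 = -36293)
(M*r(-1, -12) - 210) - l = (-(-1216)*(-12) - 210) - 1*(-36293) = (-1216*12 - 210) + 36293 = (-14592 - 210) + 36293 = -14802 + 36293 = 21491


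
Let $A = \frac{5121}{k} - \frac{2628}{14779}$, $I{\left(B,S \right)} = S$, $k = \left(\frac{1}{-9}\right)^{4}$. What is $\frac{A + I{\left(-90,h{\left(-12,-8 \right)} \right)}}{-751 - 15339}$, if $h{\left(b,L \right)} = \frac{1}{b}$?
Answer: $- \frac{5958694301273}{2853529320} \approx -2088.2$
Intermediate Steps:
$k = \frac{1}{6561}$ ($k = \left(- \frac{1}{9}\right)^{4} = \frac{1}{6561} \approx 0.00015242$)
$A = \frac{496557859671}{14779}$ ($A = 5121 \frac{1}{\frac{1}{6561}} - \frac{2628}{14779} = 5121 \cdot 6561 - \frac{2628}{14779} = 33598881 - \frac{2628}{14779} = \frac{496557859671}{14779} \approx 3.3599 \cdot 10^{7}$)
$\frac{A + I{\left(-90,h{\left(-12,-8 \right)} \right)}}{-751 - 15339} = \frac{\frac{496557859671}{14779} + \frac{1}{-12}}{-751 - 15339} = \frac{\frac{496557859671}{14779} - \frac{1}{12}}{-16090} = \frac{5958694301273}{177348} \left(- \frac{1}{16090}\right) = - \frac{5958694301273}{2853529320}$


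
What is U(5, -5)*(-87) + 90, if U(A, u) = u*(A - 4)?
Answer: 525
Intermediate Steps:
U(A, u) = u*(-4 + A)
U(5, -5)*(-87) + 90 = -5*(-4 + 5)*(-87) + 90 = -5*1*(-87) + 90 = -5*(-87) + 90 = 435 + 90 = 525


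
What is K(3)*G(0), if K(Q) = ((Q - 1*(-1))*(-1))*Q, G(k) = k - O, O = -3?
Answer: -36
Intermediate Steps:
G(k) = 3 + k (G(k) = k - 1*(-3) = k + 3 = 3 + k)
K(Q) = Q*(-1 - Q) (K(Q) = ((Q + 1)*(-1))*Q = ((1 + Q)*(-1))*Q = (-1 - Q)*Q = Q*(-1 - Q))
K(3)*G(0) = (-1*3*(1 + 3))*(3 + 0) = -1*3*4*3 = -12*3 = -36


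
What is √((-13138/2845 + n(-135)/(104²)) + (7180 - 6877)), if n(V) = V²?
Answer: √26269364619065/295880 ≈ 17.322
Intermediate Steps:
√((-13138/2845 + n(-135)/(104²)) + (7180 - 6877)) = √((-13138/2845 + (-135)²/(104²)) + (7180 - 6877)) = √((-13138*1/2845 + 18225/10816) + 303) = √((-13138/2845 + 18225*(1/10816)) + 303) = √((-13138/2845 + 18225/10816) + 303) = √(-90250483/30771520 + 303) = √(9233520077/30771520) = √26269364619065/295880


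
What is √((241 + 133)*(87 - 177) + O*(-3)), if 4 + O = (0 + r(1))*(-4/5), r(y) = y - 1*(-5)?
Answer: 14*I*√4290/5 ≈ 183.39*I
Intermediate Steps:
r(y) = 5 + y (r(y) = y + 5 = 5 + y)
O = -44/5 (O = -4 + (0 + (5 + 1))*(-4/5) = -4 + (0 + 6)*(-4*⅕) = -4 + 6*(-⅘) = -4 - 24/5 = -44/5 ≈ -8.8000)
√((241 + 133)*(87 - 177) + O*(-3)) = √((241 + 133)*(87 - 177) - 44/5*(-3)) = √(374*(-90) + 132/5) = √(-33660 + 132/5) = √(-168168/5) = 14*I*√4290/5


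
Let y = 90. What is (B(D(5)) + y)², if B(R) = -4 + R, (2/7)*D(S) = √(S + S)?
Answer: 15037/2 + 602*√10 ≈ 9422.2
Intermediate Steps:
D(S) = 7*√2*√S/2 (D(S) = 7*√(S + S)/2 = 7*√(2*S)/2 = 7*(√2*√S)/2 = 7*√2*√S/2)
(B(D(5)) + y)² = ((-4 + 7*√2*√5/2) + 90)² = ((-4 + 7*√10/2) + 90)² = (86 + 7*√10/2)²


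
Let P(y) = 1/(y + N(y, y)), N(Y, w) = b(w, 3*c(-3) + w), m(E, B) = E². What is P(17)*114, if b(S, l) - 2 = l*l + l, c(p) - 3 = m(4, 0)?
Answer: 114/5569 ≈ 0.020470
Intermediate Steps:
c(p) = 19 (c(p) = 3 + 4² = 3 + 16 = 19)
b(S, l) = 2 + l + l² (b(S, l) = 2 + (l*l + l) = 2 + (l² + l) = 2 + (l + l²) = 2 + l + l²)
N(Y, w) = 59 + w + (57 + w)² (N(Y, w) = 2 + (3*19 + w) + (3*19 + w)² = 2 + (57 + w) + (57 + w)² = 59 + w + (57 + w)²)
P(y) = 1/(59 + (57 + y)² + 2*y) (P(y) = 1/(y + (59 + y + (57 + y)²)) = 1/(59 + (57 + y)² + 2*y))
P(17)*114 = 114/(3308 + 17² + 116*17) = 114/(3308 + 289 + 1972) = 114/5569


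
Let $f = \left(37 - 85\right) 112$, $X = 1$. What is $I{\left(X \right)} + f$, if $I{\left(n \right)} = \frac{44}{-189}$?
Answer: $- \frac{1016108}{189} \approx -5376.2$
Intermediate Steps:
$I{\left(n \right)} = - \frac{44}{189}$ ($I{\left(n \right)} = 44 \left(- \frac{1}{189}\right) = - \frac{44}{189}$)
$f = -5376$ ($f = \left(-48\right) 112 = -5376$)
$I{\left(X \right)} + f = - \frac{44}{189} - 5376 = - \frac{1016108}{189}$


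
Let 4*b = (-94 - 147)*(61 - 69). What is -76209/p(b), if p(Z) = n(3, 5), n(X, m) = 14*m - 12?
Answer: -76209/58 ≈ -1313.9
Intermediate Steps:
n(X, m) = -12 + 14*m
b = 482 (b = ((-94 - 147)*(61 - 69))/4 = (-241*(-8))/4 = (¼)*1928 = 482)
p(Z) = 58 (p(Z) = -12 + 14*5 = -12 + 70 = 58)
-76209/p(b) = -76209/58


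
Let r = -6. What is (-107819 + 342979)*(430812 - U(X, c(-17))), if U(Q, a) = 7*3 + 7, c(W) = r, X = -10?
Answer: 101303165440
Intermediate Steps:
c(W) = -6
U(Q, a) = 28 (U(Q, a) = 21 + 7 = 28)
(-107819 + 342979)*(430812 - U(X, c(-17))) = (-107819 + 342979)*(430812 - 1*28) = 235160*(430812 - 28) = 235160*430784 = 101303165440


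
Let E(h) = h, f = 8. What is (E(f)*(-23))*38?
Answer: -6992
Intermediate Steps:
(E(f)*(-23))*38 = (8*(-23))*38 = -184*38 = -6992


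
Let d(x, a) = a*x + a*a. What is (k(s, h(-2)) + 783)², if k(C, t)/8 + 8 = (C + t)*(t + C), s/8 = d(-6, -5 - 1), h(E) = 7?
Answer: 7397480668561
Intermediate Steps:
d(x, a) = a² + a*x (d(x, a) = a*x + a² = a² + a*x)
s = 576 (s = 8*((-5 - 1)*((-5 - 1) - 6)) = 8*(-6*(-6 - 6)) = 8*(-6*(-12)) = 8*72 = 576)
k(C, t) = -64 + 8*(C + t)² (k(C, t) = -64 + 8*((C + t)*(t + C)) = -64 + 8*((C + t)*(C + t)) = -64 + 8*(C + t)²)
(k(s, h(-2)) + 783)² = ((-64 + 8*(576 + 7)²) + 783)² = ((-64 + 8*583²) + 783)² = ((-64 + 8*339889) + 783)² = ((-64 + 2719112) + 783)² = (2719048 + 783)² = 2719831² = 7397480668561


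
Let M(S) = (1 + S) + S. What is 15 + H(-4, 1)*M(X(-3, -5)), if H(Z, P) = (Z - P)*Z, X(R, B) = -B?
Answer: 235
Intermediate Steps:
H(Z, P) = Z*(Z - P)
M(S) = 1 + 2*S
15 + H(-4, 1)*M(X(-3, -5)) = 15 + (-4*(-4 - 1*1))*(1 + 2*(-1*(-5))) = 15 + (-4*(-4 - 1))*(1 + 2*5) = 15 + (-4*(-5))*(1 + 10) = 15 + 20*11 = 15 + 220 = 235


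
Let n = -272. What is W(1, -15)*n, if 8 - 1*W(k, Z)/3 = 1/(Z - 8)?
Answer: -150960/23 ≈ -6563.5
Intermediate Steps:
W(k, Z) = 24 - 3/(-8 + Z) (W(k, Z) = 24 - 3/(Z - 8) = 24 - 3/(-8 + Z))
W(1, -15)*n = (3*(-65 + 8*(-15))/(-8 - 15))*(-272) = (3*(-65 - 120)/(-23))*(-272) = (3*(-1/23)*(-185))*(-272) = (555/23)*(-272) = -150960/23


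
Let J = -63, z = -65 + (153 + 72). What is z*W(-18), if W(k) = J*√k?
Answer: -30240*I*√2 ≈ -42766.0*I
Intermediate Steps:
z = 160 (z = -65 + 225 = 160)
W(k) = -63*√k
z*W(-18) = 160*(-189*I*√2) = -30240*I*√2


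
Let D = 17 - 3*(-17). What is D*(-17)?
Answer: -1156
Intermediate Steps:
D = 68 (D = 17 + 51 = 68)
D*(-17) = 68*(-17) = -1156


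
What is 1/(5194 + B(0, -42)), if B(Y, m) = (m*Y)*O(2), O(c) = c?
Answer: 1/5194 ≈ 0.00019253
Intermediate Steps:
B(Y, m) = 2*Y*m (B(Y, m) = (m*Y)*2 = (Y*m)*2 = 2*Y*m)
1/(5194 + B(0, -42)) = 1/(5194 + 2*0*(-42)) = 1/(5194 + 0) = 1/5194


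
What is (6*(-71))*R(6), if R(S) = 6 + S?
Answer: -5112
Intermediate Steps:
(6*(-71))*R(6) = (6*(-71))*(6 + 6) = -426*12 = -5112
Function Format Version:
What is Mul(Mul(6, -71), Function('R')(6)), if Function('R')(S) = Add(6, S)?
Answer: -5112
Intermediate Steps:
Mul(Mul(6, -71), Function('R')(6)) = Mul(Mul(6, -71), Add(6, 6)) = Mul(-426, 12) = -5112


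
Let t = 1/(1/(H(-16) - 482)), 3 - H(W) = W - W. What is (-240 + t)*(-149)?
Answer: 107131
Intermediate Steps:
H(W) = 3 (H(W) = 3 - (W - W) = 3 - 1*0 = 3 + 0 = 3)
t = -479 (t = 1/(1/(3 - 482)) = 1/(1/(-479)) = 1/(-1/479) = -479)
(-240 + t)*(-149) = (-240 - 479)*(-149) = -719*(-149) = 107131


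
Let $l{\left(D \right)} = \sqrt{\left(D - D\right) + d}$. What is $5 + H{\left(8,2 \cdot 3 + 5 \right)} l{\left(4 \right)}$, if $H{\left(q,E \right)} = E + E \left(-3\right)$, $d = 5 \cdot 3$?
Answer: $5 - 22 \sqrt{15} \approx -80.206$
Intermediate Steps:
$d = 15$
$H{\left(q,E \right)} = - 2 E$ ($H{\left(q,E \right)} = E - 3 E = - 2 E$)
$l{\left(D \right)} = \sqrt{15}$ ($l{\left(D \right)} = \sqrt{\left(D - D\right) + 15} = \sqrt{0 + 15} = \sqrt{15}$)
$5 + H{\left(8,2 \cdot 3 + 5 \right)} l{\left(4 \right)} = 5 + - 2 \left(2 \cdot 3 + 5\right) \sqrt{15} = 5 + - 2 \left(6 + 5\right) \sqrt{15} = 5 + \left(-2\right) 11 \sqrt{15} = 5 - 22 \sqrt{15}$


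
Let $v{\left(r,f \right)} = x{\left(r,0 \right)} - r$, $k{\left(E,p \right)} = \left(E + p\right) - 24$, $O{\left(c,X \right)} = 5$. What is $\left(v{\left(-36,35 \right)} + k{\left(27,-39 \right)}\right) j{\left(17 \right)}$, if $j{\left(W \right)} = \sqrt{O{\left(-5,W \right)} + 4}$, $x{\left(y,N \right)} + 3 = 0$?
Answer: $-9$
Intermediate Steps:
$x{\left(y,N \right)} = -3$ ($x{\left(y,N \right)} = -3 + 0 = -3$)
$k{\left(E,p \right)} = -24 + E + p$
$v{\left(r,f \right)} = -3 - r$
$j{\left(W \right)} = 3$ ($j{\left(W \right)} = \sqrt{5 + 4} = \sqrt{9} = 3$)
$\left(v{\left(-36,35 \right)} + k{\left(27,-39 \right)}\right) j{\left(17 \right)} = \left(\left(-3 - -36\right) - 36\right) 3 = \left(\left(-3 + 36\right) - 36\right) 3 = \left(33 - 36\right) 3 = \left(-3\right) 3 = -9$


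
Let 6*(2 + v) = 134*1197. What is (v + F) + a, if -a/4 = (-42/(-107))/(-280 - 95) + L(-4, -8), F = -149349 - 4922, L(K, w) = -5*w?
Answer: -1707987444/13375 ≈ -1.2770e+5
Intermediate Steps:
v = 26731 (v = -2 + (134*1197)/6 = -2 + (⅙)*160398 = -2 + 26733 = 26731)
F = -154271
a = -2139944/13375 (a = -4*((-42/(-107))/(-280 - 95) - 5*(-8)) = -4*(-42*(-1/107)/(-375) + 40) = -4*((42/107)*(-1/375) + 40) = -4*(-14/13375 + 40) = -4*534986/13375 = -2139944/13375 ≈ -160.00)
(v + F) + a = (26731 - 154271) - 2139944/13375 = -127540 - 2139944/13375 = -1707987444/13375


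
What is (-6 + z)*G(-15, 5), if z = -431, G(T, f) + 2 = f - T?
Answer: -7866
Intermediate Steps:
G(T, f) = -2 + f - T (G(T, f) = -2 + (f - T) = -2 + f - T)
(-6 + z)*G(-15, 5) = (-6 - 431)*(-2 + 5 - 1*(-15)) = -437*(-2 + 5 + 15) = -437*18 = -7866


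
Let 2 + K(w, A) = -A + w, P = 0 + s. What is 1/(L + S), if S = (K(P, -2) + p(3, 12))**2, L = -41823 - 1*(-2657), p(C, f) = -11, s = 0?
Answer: -1/39045 ≈ -2.5611e-5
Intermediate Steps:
L = -39166 (L = -41823 + 2657 = -39166)
P = 0 (P = 0 + 0 = 0)
K(w, A) = -2 + w - A (K(w, A) = -2 + (-A + w) = -2 + (w - A) = -2 + w - A)
S = 121 (S = ((-2 + 0 - 1*(-2)) - 11)**2 = ((-2 + 0 + 2) - 11)**2 = (0 - 11)**2 = (-11)**2 = 121)
1/(L + S) = 1/(-39166 + 121) = 1/(-39045) = -1/39045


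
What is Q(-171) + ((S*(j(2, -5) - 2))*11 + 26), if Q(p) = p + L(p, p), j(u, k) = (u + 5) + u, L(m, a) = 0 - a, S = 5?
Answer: 411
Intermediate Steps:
L(m, a) = -a
j(u, k) = 5 + 2*u (j(u, k) = (5 + u) + u = 5 + 2*u)
Q(p) = 0 (Q(p) = p - p = 0)
Q(-171) + ((S*(j(2, -5) - 2))*11 + 26) = 0 + ((5*((5 + 2*2) - 2))*11 + 26) = 0 + ((5*((5 + 4) - 2))*11 + 26) = 0 + ((5*(9 - 2))*11 + 26) = 0 + ((5*7)*11 + 26) = 0 + (35*11 + 26) = 0 + (385 + 26) = 0 + 411 = 411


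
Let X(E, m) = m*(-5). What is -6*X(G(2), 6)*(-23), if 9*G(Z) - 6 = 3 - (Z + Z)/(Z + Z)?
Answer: -4140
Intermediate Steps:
G(Z) = 8/9 (G(Z) = ⅔ + (3 - (Z + Z)/(Z + Z))/9 = ⅔ + (3 - 2*Z/(2*Z))/9 = ⅔ + (3 - 2*Z*1/(2*Z))/9 = ⅔ + (3 - 1*1)/9 = ⅔ + (3 - 1)/9 = ⅔ + (⅑)*2 = ⅔ + 2/9 = 8/9)
X(E, m) = -5*m
-6*X(G(2), 6)*(-23) = -(-30)*6*(-23) = -6*(-30)*(-23) = 180*(-23) = -4140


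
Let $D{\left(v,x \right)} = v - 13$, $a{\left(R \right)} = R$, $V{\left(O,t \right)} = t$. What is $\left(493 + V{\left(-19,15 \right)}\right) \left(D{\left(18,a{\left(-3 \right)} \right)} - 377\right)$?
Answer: $-188976$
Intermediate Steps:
$D{\left(v,x \right)} = -13 + v$
$\left(493 + V{\left(-19,15 \right)}\right) \left(D{\left(18,a{\left(-3 \right)} \right)} - 377\right) = \left(493 + 15\right) \left(\left(-13 + 18\right) - 377\right) = 508 \left(5 - 377\right) = 508 \left(-372\right) = -188976$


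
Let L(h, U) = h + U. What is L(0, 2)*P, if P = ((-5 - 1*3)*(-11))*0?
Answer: 0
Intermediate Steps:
L(h, U) = U + h
P = 0 (P = ((-5 - 3)*(-11))*0 = -8*(-11)*0 = 88*0 = 0)
L(0, 2)*P = (2 + 0)*0 = 2*0 = 0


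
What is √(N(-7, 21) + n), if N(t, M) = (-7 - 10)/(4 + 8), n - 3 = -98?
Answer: I*√3471/6 ≈ 9.8192*I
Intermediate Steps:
n = -95 (n = 3 - 98 = -95)
N(t, M) = -17/12
√(N(-7, 21) + n) = √(-17/12 - 95) = √(-1157/12) = I*√3471/6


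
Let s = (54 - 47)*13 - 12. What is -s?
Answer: -79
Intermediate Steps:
s = 79 (s = 7*13 - 12 = 91 - 12 = 79)
-s = -1*79 = -79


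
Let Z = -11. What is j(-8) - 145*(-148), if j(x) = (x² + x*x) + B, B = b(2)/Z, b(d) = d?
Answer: 237466/11 ≈ 21588.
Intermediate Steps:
B = -2/11 (B = 2/(-11) = 2*(-1/11) = -2/11 ≈ -0.18182)
j(x) = -2/11 + 2*x² (j(x) = (x² + x*x) - 2/11 = (x² + x²) - 2/11 = 2*x² - 2/11 = -2/11 + 2*x²)
j(-8) - 145*(-148) = (-2/11 + 2*(-8)²) - 145*(-148) = (-2/11 + 2*64) + 21460 = (-2/11 + 128) + 21460 = 1406/11 + 21460 = 237466/11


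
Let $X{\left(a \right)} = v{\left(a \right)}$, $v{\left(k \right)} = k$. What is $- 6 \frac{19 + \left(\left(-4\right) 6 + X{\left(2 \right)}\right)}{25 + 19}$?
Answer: $\frac{9}{22} \approx 0.40909$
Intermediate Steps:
$X{\left(a \right)} = a$
$- 6 \frac{19 + \left(\left(-4\right) 6 + X{\left(2 \right)}\right)}{25 + 19} = - 6 \frac{19 + \left(\left(-4\right) 6 + 2\right)}{25 + 19} = - 6 \frac{19 + \left(-24 + 2\right)}{44} = - 6 \left(19 - 22\right) \frac{1}{44} = - 6 \left(\left(-3\right) \frac{1}{44}\right) = \left(-6\right) \left(- \frac{3}{44}\right) = \frac{9}{22}$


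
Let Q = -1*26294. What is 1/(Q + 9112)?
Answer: -1/17182 ≈ -5.8200e-5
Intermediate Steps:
Q = -26294
1/(Q + 9112) = 1/(-26294 + 9112) = 1/(-17182) = -1/17182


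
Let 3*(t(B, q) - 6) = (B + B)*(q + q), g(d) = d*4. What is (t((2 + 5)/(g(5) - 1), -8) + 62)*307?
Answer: 1121164/57 ≈ 19670.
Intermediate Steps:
g(d) = 4*d
t(B, q) = 6 + 4*B*q/3 (t(B, q) = 6 + ((B + B)*(q + q))/3 = 6 + ((2*B)*(2*q))/3 = 6 + (4*B*q)/3 = 6 + 4*B*q/3)
(t((2 + 5)/(g(5) - 1), -8) + 62)*307 = ((6 + (4/3)*((2 + 5)/(4*5 - 1))*(-8)) + 62)*307 = ((6 + (4/3)*(7/(20 - 1))*(-8)) + 62)*307 = ((6 + (4/3)*(7/19)*(-8)) + 62)*307 = ((6 - 224/57) + 62)*307 = (118/57 + 62)*307 = (3652/57)*307 = 1121164/57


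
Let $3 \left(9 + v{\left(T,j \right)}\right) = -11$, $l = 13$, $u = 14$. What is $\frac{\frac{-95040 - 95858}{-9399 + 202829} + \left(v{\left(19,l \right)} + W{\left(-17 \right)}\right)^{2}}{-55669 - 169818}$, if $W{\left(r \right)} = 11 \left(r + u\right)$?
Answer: $- \frac{1814384794}{196271776845} \approx -0.0092442$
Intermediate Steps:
$v{\left(T,j \right)} = - \frac{38}{3}$ ($v{\left(T,j \right)} = -9 + \frac{1}{3} \left(-11\right) = -9 - \frac{11}{3} = - \frac{38}{3}$)
$W{\left(r \right)} = 154 + 11 r$ ($W{\left(r \right)} = 11 \left(r + 14\right) = 11 \left(14 + r\right) = 154 + 11 r$)
$\frac{\frac{-95040 - 95858}{-9399 + 202829} + \left(v{\left(19,l \right)} + W{\left(-17 \right)}\right)^{2}}{-55669 - 169818} = \frac{\frac{-95040 - 95858}{-9399 + 202829} + \left(- \frac{38}{3} + \left(154 + 11 \left(-17\right)\right)\right)^{2}}{-55669 - 169818} = \frac{- \frac{190898}{193430} + \left(- \frac{38}{3} + \left(154 - 187\right)\right)^{2}}{-225487} = \left(\left(-190898\right) \frac{1}{193430} + \left(- \frac{38}{3} - 33\right)^{2}\right) \left(- \frac{1}{225487}\right) = \left(- \frac{95449}{96715} + \left(- \frac{137}{3}\right)^{2}\right) \left(- \frac{1}{225487}\right) = \left(- \frac{95449}{96715} + \frac{18769}{9}\right) \left(- \frac{1}{225487}\right) = \frac{1814384794}{870435} \left(- \frac{1}{225487}\right) = - \frac{1814384794}{196271776845}$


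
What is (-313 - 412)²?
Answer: 525625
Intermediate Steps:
(-313 - 412)² = (-725)² = 525625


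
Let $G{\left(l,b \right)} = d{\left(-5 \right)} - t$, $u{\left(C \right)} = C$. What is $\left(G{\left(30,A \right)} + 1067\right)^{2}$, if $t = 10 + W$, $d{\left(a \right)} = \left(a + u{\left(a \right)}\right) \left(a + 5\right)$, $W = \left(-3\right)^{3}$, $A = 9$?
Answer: $1175056$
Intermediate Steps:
$W = -27$
$d{\left(a \right)} = 2 a \left(5 + a\right)$ ($d{\left(a \right)} = \left(a + a\right) \left(a + 5\right) = 2 a \left(5 + a\right)$)
$t = -17$ ($t = 10 - 27 = -17$)
$G{\left(l,b \right)} = 17$ ($G{\left(l,b \right)} = 2 \left(-5\right) \left(5 - 5\right) - -17 = 2 \left(-5\right) 0 + 17 = 0 + 17 = 17$)
$\left(G{\left(30,A \right)} + 1067\right)^{2} = \left(17 + 1067\right)^{2} = 1084^{2} = 1175056$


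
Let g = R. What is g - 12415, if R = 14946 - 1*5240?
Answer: -2709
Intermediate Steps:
R = 9706 (R = 14946 - 5240 = 9706)
g = 9706
g - 12415 = 9706 - 12415 = -2709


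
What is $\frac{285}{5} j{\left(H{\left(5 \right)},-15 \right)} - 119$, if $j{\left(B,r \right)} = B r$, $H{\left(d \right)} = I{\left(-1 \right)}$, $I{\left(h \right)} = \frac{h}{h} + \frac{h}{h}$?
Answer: $-1829$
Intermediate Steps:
$I{\left(h \right)} = 2$ ($I{\left(h \right)} = 1 + 1 = 2$)
$H{\left(d \right)} = 2$
$\frac{285}{5} j{\left(H{\left(5 \right)},-15 \right)} - 119 = \frac{285}{5} \cdot 2 \left(-15\right) - 119 = 285 \cdot \frac{1}{5} \left(-30\right) - 119 = 57 \left(-30\right) - 119 = -1710 - 119 = -1829$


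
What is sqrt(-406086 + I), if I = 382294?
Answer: 4*I*sqrt(1487) ≈ 154.25*I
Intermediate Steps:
sqrt(-406086 + I) = sqrt(-406086 + 382294) = sqrt(-23792) = 4*I*sqrt(1487)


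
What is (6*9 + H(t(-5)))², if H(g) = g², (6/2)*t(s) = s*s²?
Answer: 259564321/81 ≈ 3.2045e+6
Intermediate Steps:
t(s) = s³/3 (t(s) = (s*s²)/3 = s³/3)
(6*9 + H(t(-5)))² = (6*9 + ((⅓)*(-5)³)²)² = (54 + ((⅓)*(-125))²)² = (54 + (-125/3)²)² = (54 + 15625/9)² = (16111/9)² = 259564321/81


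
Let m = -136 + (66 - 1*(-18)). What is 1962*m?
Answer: -102024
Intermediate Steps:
m = -52 (m = -136 + (66 + 18) = -136 + 84 = -52)
1962*m = 1962*(-52) = -102024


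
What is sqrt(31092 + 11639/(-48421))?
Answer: sqrt(72897529477153)/48421 ≈ 176.33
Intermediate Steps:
sqrt(31092 + 11639/(-48421)) = sqrt(31092 + 11639*(-1/48421)) = sqrt(31092 - 11639/48421) = sqrt(1505494093/48421) = sqrt(72897529477153)/48421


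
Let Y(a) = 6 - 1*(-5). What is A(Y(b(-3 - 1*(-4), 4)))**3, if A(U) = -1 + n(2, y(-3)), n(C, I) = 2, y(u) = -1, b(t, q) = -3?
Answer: 1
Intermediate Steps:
Y(a) = 11 (Y(a) = 6 + 5 = 11)
A(U) = 1 (A(U) = -1 + 2 = 1)
A(Y(b(-3 - 1*(-4), 4)))**3 = 1**3 = 1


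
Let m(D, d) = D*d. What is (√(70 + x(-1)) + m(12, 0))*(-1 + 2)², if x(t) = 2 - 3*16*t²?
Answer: 2*√6 ≈ 4.8990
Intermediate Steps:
x(t) = 2 - 48*t² (x(t) = 2 - 3*16*t² = 2 - 48*t²)
(√(70 + x(-1)) + m(12, 0))*(-1 + 2)² = (√(70 + (2 - 48*(-1)²)) + 12*0)*(-1 + 2)² = (√(70 + (2 - 48*1)) + 0)*1² = (√(70 + (2 - 48)) + 0)*1 = (√(70 - 46) + 0)*1 = (√24 + 0)*1 = (2*√6 + 0)*1 = (2*√6)*1 = 2*√6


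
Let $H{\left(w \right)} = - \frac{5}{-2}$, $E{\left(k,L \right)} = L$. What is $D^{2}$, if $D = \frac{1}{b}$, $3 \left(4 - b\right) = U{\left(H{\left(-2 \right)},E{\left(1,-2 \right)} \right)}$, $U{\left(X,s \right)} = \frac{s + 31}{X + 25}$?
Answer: $\frac{27225}{362404} \approx 0.075123$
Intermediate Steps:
$H{\left(w \right)} = \frac{5}{2}$ ($H{\left(w \right)} = \left(-5\right) \left(- \frac{1}{2}\right) = \frac{5}{2}$)
$U{\left(X,s \right)} = \frac{31 + s}{25 + X}$
$b = \frac{602}{165}$ ($b = 4 - \frac{\frac{1}{25 + \frac{5}{2}} \left(31 - 2\right)}{3} = 4 - \frac{\frac{1}{\frac{55}{2}} \cdot 29}{3} = 4 - \frac{\frac{2}{55} \cdot 29}{3} = 4 - \frac{58}{165} = \frac{602}{165} \approx 3.6485$)
$D = \frac{165}{602}$ ($D = \frac{1}{\frac{602}{165}} = \frac{165}{602} \approx 0.27409$)
$D^{2} = \left(\frac{165}{602}\right)^{2} = \frac{27225}{362404}$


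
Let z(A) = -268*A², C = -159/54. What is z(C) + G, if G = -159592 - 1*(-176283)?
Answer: 1163768/81 ≈ 14368.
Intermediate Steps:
C = -53/18 (C = -159*1/54 = -53/18 ≈ -2.9444)
G = 16691 (G = -159592 + 176283 = 16691)
z(C) + G = -268*(-53/18)² + 16691 = -268*2809/324 + 16691 = -188203/81 + 16691 = 1163768/81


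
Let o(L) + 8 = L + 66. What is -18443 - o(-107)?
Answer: -18394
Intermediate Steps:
o(L) = 58 + L (o(L) = -8 + (L + 66) = -8 + (66 + L) = 58 + L)
-18443 - o(-107) = -18443 - (58 - 107) = -18443 - 1*(-49) = -18443 + 49 = -18394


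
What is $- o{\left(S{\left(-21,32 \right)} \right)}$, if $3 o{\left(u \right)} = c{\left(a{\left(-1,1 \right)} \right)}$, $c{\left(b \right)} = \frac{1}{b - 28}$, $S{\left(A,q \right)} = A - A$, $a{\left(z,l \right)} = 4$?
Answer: $\frac{1}{72} \approx 0.013889$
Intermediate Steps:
$S{\left(A,q \right)} = 0$
$c{\left(b \right)} = \frac{1}{-28 + b}$
$o{\left(u \right)} = - \frac{1}{72}$ ($o{\left(u \right)} = \frac{1}{3 \left(-28 + 4\right)} = \frac{1}{3 \left(-24\right)} = \frac{1}{3} \left(- \frac{1}{24}\right) = - \frac{1}{72}$)
$- o{\left(S{\left(-21,32 \right)} \right)} = \left(-1\right) \left(- \frac{1}{72}\right) = \frac{1}{72}$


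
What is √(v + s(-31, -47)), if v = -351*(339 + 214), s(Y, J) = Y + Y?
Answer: I*√194165 ≈ 440.64*I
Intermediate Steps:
s(Y, J) = 2*Y
v = -194103 (v = -351*553 = -194103)
√(v + s(-31, -47)) = √(-194103 + 2*(-31)) = √(-194103 - 62) = √(-194165) = I*√194165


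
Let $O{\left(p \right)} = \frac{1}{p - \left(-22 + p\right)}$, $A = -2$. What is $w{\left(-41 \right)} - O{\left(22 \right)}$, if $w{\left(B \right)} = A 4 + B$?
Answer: $- \frac{1079}{22} \approx -49.045$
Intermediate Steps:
$O{\left(p \right)} = \frac{1}{22}$
$w{\left(B \right)} = -8 + B$ ($w{\left(B \right)} = \left(-2\right) 4 + B = -8 + B$)
$w{\left(-41 \right)} - O{\left(22 \right)} = \left(-8 - 41\right) - \frac{1}{22} = -49 - \frac{1}{22} = - \frac{1079}{22}$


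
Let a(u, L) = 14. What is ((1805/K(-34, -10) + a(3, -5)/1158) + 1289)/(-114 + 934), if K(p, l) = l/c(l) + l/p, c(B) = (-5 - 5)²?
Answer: 5619314/435215 ≈ 12.912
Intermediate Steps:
c(B) = 100 (c(B) = (-10)² = 100)
K(p, l) = l/100 + l/p
((1805/K(-34, -10) + a(3, -5)/1158) + 1289)/(-114 + 934) = ((1805/((1/100)*(-10) - 10/(-34)) + 14/1158) + 1289)/(-114 + 934) = ((1805/(-⅒ - 10*(-1/34)) + 14*(1/1158)) + 1289)/820 = ((1805/(-⅒ + 5/17) + 7/579) + 1289)*(1/820) = ((1805/(33/170) + 7/579) + 1289)*(1/820) = ((1805*(170/33) + 7/579) + 1289)*(1/820) = ((306850/33 + 7/579) + 1289)*(1/820) = (19740709/2123 + 1289)*(1/820) = (22477256/2123)*(1/820) = 5619314/435215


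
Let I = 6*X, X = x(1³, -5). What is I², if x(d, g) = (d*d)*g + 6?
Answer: 36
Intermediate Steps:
x(d, g) = 6 + g*d² (x(d, g) = d²*g + 6 = g*d² + 6 = 6 + g*d²)
X = 1 (X = 6 - 5*(1³)² = 6 - 5*1² = 6 - 5*1 = 6 - 5 = 1)
I = 6 (I = 6*1 = 6)
I² = 6² = 36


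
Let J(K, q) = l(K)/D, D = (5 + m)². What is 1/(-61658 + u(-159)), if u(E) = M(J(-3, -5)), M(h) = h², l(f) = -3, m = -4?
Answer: -1/61649 ≈ -1.6221e-5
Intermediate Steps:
D = 1 (D = (5 - 4)² = 1² = 1)
J(K, q) = -3 (J(K, q) = -3/1 = -3*1 = -3)
u(E) = 9 (u(E) = (-3)² = 9)
1/(-61658 + u(-159)) = 1/(-61658 + 9) = 1/(-61649) = -1/61649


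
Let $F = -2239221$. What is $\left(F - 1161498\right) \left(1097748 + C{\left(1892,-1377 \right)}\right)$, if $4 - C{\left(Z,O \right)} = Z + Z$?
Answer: $-3720277762992$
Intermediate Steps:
$C{\left(Z,O \right)} = 4 - 2 Z$ ($C{\left(Z,O \right)} = 4 - \left(Z + Z\right) = 4 - 2 Z$)
$\left(F - 1161498\right) \left(1097748 + C{\left(1892,-1377 \right)}\right) = \left(-2239221 - 1161498\right) \left(1097748 + \left(4 - 3784\right)\right) = - 3400719 \left(1097748 + \left(4 - 3784\right)\right) = - 3400719 \left(1097748 - 3780\right) = \left(-3400719\right) 1093968 = -3720277762992$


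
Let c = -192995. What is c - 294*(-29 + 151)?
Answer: -228863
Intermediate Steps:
c - 294*(-29 + 151) = -192995 - 294*(-29 + 151) = -192995 - 294*122 = -192995 - 1*35868 = -192995 - 35868 = -228863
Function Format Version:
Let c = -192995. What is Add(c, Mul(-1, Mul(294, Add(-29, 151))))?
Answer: -228863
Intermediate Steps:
Add(c, Mul(-1, Mul(294, Add(-29, 151)))) = Add(-192995, Mul(-1, Mul(294, Add(-29, 151)))) = Add(-192995, Mul(-1, Mul(294, 122))) = Add(-192995, Mul(-1, 35868)) = Add(-192995, -35868) = -228863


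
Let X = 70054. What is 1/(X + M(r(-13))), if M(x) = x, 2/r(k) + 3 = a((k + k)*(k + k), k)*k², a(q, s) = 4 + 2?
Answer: 1011/70824596 ≈ 1.4275e-5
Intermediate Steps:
a(q, s) = 6
r(k) = 2/(-3 + 6*k²)
1/(X + M(r(-13))) = 1/(70054 + 2/(3*(-1 + 2*(-13)²))) = 1/(70054 + 2/(3*(-1 + 2*169))) = 1/(70054 + 2/(3*(-1 + 338))) = 1/(70054 + (⅔)/337) = 1/(70054 + (⅔)*(1/337)) = 1/(70054 + 2/1011) = 1/(70824596/1011) = 1011/70824596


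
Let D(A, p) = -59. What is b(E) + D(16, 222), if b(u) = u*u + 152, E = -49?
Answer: 2494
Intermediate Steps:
b(u) = 152 + u² (b(u) = u² + 152 = 152 + u²)
b(E) + D(16, 222) = (152 + (-49)²) - 59 = (152 + 2401) - 59 = 2553 - 59 = 2494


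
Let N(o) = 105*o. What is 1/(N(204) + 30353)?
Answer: 1/51773 ≈ 1.9315e-5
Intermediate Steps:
1/(N(204) + 30353) = 1/(105*204 + 30353) = 1/(21420 + 30353) = 1/51773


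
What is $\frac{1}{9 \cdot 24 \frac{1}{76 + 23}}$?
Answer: $\frac{11}{24} \approx 0.45833$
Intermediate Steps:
$\frac{1}{9 \cdot 24 \frac{1}{76 + 23}} = \frac{1}{216 \cdot \frac{1}{99}} = \frac{1}{\frac{24}{11}} = \frac{11}{24}$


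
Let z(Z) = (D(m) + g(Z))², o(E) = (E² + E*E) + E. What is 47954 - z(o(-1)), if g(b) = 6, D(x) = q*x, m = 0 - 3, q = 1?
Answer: 47945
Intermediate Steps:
o(E) = E + 2*E² (o(E) = (E² + E²) + E = 2*E² + E = E + 2*E²)
m = -3
D(x) = x (D(x) = 1*x = x)
z(Z) = 9 (z(Z) = (-3 + 6)² = 3² = 9)
47954 - z(o(-1)) = 47954 - 1*9 = 47954 - 9 = 47945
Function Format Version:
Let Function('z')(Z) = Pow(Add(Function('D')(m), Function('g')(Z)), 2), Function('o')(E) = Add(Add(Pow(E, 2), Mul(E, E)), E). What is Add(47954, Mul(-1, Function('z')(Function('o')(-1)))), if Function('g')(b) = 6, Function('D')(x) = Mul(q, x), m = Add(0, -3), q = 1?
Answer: 47945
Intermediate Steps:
Function('o')(E) = Add(E, Mul(2, Pow(E, 2))) (Function('o')(E) = Add(Add(Pow(E, 2), Pow(E, 2)), E) = Add(Mul(2, Pow(E, 2)), E) = Add(E, Mul(2, Pow(E, 2))))
m = -3
Function('D')(x) = x (Function('D')(x) = Mul(1, x) = x)
Function('z')(Z) = 9 (Function('z')(Z) = Pow(Add(-3, 6), 2) = Pow(3, 2) = 9)
Add(47954, Mul(-1, Function('z')(Function('o')(-1)))) = Add(47954, Mul(-1, 9)) = Add(47954, -9) = 47945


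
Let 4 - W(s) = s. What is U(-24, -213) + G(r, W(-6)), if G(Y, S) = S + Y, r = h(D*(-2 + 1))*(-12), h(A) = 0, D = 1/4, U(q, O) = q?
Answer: -14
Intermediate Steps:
D = ¼ ≈ 0.25000
W(s) = 4 - s
r = 0 (r = 0*(-12) = 0)
U(-24, -213) + G(r, W(-6)) = -24 + ((4 - 1*(-6)) + 0) = -24 + ((4 + 6) + 0) = -24 + (10 + 0) = -24 + 10 = -14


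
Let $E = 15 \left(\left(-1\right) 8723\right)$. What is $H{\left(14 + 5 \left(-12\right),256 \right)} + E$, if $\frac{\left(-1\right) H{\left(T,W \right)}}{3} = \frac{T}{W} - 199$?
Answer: $- \frac{16671675}{128} \approx -1.3025 \cdot 10^{5}$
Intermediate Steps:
$H{\left(T,W \right)} = 597 - \frac{3 T}{W}$ ($H{\left(T,W \right)} = - 3 \left(\frac{T}{W} - 199\right) = - 3 \left(-199 + \frac{T}{W}\right) = 597 - \frac{3 T}{W}$)
$E = -130845$ ($E = 15 \left(-8723\right) = -130845$)
$H{\left(14 + 5 \left(-12\right),256 \right)} + E = \left(597 - \frac{3 \left(14 + 5 \left(-12\right)\right)}{256}\right) - 130845 = \left(597 - 3 \left(14 - 60\right) \frac{1}{256}\right) - 130845 = \left(597 - \left(-138\right) \frac{1}{256}\right) - 130845 = \left(597 + \frac{69}{128}\right) - 130845 = \frac{76485}{128} - 130845 = - \frac{16671675}{128}$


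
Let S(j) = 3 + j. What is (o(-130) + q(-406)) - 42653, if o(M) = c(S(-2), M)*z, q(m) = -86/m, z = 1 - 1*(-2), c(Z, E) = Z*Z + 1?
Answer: -8657298/203 ≈ -42647.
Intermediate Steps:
c(Z, E) = 1 + Z² (c(Z, E) = Z² + 1 = 1 + Z²)
z = 3 (z = 1 + 2 = 3)
o(M) = 6 (o(M) = (1 + (3 - 2)²)*3 = (1 + 1²)*3 = (1 + 1)*3 = 2*3 = 6)
(o(-130) + q(-406)) - 42653 = (6 - 86/(-406)) - 42653 = (6 - 86*(-1/406)) - 42653 = (6 + 43/203) - 42653 = 1261/203 - 42653 = -8657298/203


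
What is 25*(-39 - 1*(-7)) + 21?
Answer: -779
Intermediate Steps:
25*(-39 - 1*(-7)) + 21 = 25*(-39 + 7) + 21 = 25*(-32) + 21 = -800 + 21 = -779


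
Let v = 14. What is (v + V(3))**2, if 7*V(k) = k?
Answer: 10201/49 ≈ 208.18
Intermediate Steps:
V(k) = k/7
(v + V(3))**2 = (14 + (1/7)*3)**2 = (14 + 3/7)**2 = (101/7)**2 = 10201/49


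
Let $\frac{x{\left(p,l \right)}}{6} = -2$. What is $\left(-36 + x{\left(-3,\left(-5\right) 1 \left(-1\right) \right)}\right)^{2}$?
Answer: $2304$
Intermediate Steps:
$x{\left(p,l \right)} = -12$ ($x{\left(p,l \right)} = 6 \left(-2\right) = -12$)
$\left(-36 + x{\left(-3,\left(-5\right) 1 \left(-1\right) \right)}\right)^{2} = \left(-36 - 12\right)^{2} = \left(-48\right)^{2} = 2304$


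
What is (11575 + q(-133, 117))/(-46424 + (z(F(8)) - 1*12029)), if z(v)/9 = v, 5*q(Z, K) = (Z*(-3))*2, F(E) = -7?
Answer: -58673/292580 ≈ -0.20054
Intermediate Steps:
q(Z, K) = -6*Z/5 (q(Z, K) = ((Z*(-3))*2)/5 = (-3*Z*2)/5 = (-6*Z)/5 = -6*Z/5)
z(v) = 9*v
(11575 + q(-133, 117))/(-46424 + (z(F(8)) - 1*12029)) = (11575 - 6/5*(-133))/(-46424 + (9*(-7) - 1*12029)) = (11575 + 798/5)/(-46424 + (-63 - 12029)) = 58673/(5*(-46424 - 12092)) = (58673/5)/(-58516) = (58673/5)*(-1/58516) = -58673/292580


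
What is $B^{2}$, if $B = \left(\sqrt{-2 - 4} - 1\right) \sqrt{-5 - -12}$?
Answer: $-35 - 14 i \sqrt{6} \approx -35.0 - 34.293 i$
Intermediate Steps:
$B = \sqrt{7} \left(-1 + i \sqrt{6}\right)$ ($B = \left(\sqrt{-6} - 1\right) \sqrt{-5 + 12} = \left(i \sqrt{6} - 1\right) \sqrt{7} = \left(-1 + i \sqrt{6}\right) \sqrt{7} = \sqrt{7} \left(-1 + i \sqrt{6}\right) \approx -2.6458 + 6.4807 i$)
$B^{2} = \left(- \sqrt{7} + i \sqrt{42}\right)^{2}$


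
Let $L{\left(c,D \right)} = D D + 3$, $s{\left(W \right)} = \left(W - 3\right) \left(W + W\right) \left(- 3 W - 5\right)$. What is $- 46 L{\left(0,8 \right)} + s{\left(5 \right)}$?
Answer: $-3482$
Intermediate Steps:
$s{\left(W \right)} = 2 W \left(-5 - 3 W\right) \left(-3 + W\right)$ ($s{\left(W \right)} = \left(-3 + W\right) 2 W \left(-5 - 3 W\right) = 2 W \left(-3 + W\right) \left(-5 - 3 W\right) = 2 W \left(-5 - 3 W\right) \left(-3 + W\right)$)
$L{\left(c,D \right)} = 3 + D^{2}$ ($L{\left(c,D \right)} = D^{2} + 3 = 3 + D^{2}$)
$- 46 L{\left(0,8 \right)} + s{\left(5 \right)} = - 46 \left(3 + 8^{2}\right) + 2 \cdot 5 \left(15 - 3 \cdot 5^{2} + 4 \cdot 5\right) = - 46 \left(3 + 64\right) + 2 \cdot 5 \left(15 - 75 + 20\right) = \left(-46\right) 67 + 2 \cdot 5 \left(15 - 75 + 20\right) = -3082 + 2 \cdot 5 \left(-40\right) = -3082 - 400 = -3482$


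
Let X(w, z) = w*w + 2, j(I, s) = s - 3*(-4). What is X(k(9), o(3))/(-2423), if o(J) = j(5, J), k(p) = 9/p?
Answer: -3/2423 ≈ -0.0012381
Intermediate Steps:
j(I, s) = 12 + s (j(I, s) = s + 12 = 12 + s)
o(J) = 12 + J
X(w, z) = 2 + w**2 (X(w, z) = w**2 + 2 = 2 + w**2)
X(k(9), o(3))/(-2423) = (2 + (9/9)**2)/(-2423) = (2 + (9*(1/9))**2)*(-1/2423) = (2 + 1**2)*(-1/2423) = (2 + 1)*(-1/2423) = 3*(-1/2423) = -3/2423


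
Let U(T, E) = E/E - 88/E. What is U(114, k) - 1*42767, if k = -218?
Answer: -4661450/109 ≈ -42766.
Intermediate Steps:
U(T, E) = 1 - 88/E
U(114, k) - 1*42767 = (-88 - 218)/(-218) - 1*42767 = -1/218*(-306) - 42767 = 153/109 - 42767 = -4661450/109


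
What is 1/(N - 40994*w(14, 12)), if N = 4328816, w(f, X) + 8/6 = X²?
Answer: -3/4558984 ≈ -6.5804e-7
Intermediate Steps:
w(f, X) = -4/3 + X²
1/(N - 40994*w(14, 12)) = 1/(4328816 - 40994*(-4/3 + 12²)) = 1/(4328816 - 40994*(-4/3 + 144)) = 1/(4328816 - 40994*428/3) = 1/(4328816 - 17545432/3) = 1/(-4558984/3) = -3/4558984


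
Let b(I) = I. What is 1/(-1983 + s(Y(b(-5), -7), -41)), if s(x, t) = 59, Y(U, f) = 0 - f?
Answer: -1/1924 ≈ -0.00051975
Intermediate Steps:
Y(U, f) = -f
1/(-1983 + s(Y(b(-5), -7), -41)) = 1/(-1983 + 59) = 1/(-1924) = -1/1924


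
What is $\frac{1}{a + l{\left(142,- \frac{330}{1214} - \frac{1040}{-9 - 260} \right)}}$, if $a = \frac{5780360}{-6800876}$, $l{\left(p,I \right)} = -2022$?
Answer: $- \frac{1700219}{3439287908} \approx -0.00049435$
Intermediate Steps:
$a = - \frac{1445090}{1700219}$ ($a = 5780360 \left(- \frac{1}{6800876}\right) = - \frac{1445090}{1700219} \approx -0.84994$)
$\frac{1}{a + l{\left(142,- \frac{330}{1214} - \frac{1040}{-9 - 260} \right)}} = \frac{1}{- \frac{1445090}{1700219} - 2022} = \frac{1}{- \frac{3439287908}{1700219}} = - \frac{1700219}{3439287908}$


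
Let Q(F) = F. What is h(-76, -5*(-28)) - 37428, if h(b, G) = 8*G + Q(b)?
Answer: -36384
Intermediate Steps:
h(b, G) = b + 8*G (h(b, G) = 8*G + b = b + 8*G)
h(-76, -5*(-28)) - 37428 = (-76 + 8*(-5*(-28))) - 37428 = (-76 + 8*140) - 37428 = (-76 + 1120) - 37428 = 1044 - 37428 = -36384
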